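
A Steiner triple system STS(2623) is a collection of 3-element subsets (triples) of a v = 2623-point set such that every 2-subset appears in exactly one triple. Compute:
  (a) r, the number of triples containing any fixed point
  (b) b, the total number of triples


An STS(v) is a 2-(v, 3, 1) BIBD: block size k = 3, λ = 1.
Replication: r(k − 1) = λ(v − 1) ⇒ r·2 = 2623 − 1 = 2622 ⇒ r = 1311.
Block count: bk = vr ⇒ b·3 = 2623·1311 = 3438753 ⇒ b = 1146251.
(Check via b = v(v − 1)/6 = 2623·2622/6 = 6877506/6 = 1146251.)

r = 1311, b = 1146251.


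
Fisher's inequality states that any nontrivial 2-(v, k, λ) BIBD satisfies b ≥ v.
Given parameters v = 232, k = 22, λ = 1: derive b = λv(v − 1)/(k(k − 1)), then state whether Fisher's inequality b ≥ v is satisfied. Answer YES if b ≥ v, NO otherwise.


b = λv(v − 1)/(k(k − 1)) = 1·232·231/(22·21) = 53592/462 = 116.
Compare with v = 232: b < v, so Fisher's inequality fails.

NO


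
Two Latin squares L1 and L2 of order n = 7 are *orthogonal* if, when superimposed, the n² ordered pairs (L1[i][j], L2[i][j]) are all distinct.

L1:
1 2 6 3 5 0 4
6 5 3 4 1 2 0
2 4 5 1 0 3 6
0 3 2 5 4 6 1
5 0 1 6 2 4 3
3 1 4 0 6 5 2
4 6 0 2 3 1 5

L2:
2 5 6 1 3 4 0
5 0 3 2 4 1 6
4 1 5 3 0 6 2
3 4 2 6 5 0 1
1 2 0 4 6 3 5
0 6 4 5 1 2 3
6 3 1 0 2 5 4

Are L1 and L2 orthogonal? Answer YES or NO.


Form the n² = 49 superimposed pairs (L1[i][j], L2[i][j]), row by row (rows and columns indexed from 0):
row 0: (1,2) (2,5) (6,6) (3,1) (5,3) (0,4) (4,0)
row 1: (6,5) (5,0) (3,3) (4,2) (1,4) (2,1) (0,6)
row 2: (2,4) (4,1) (5,5) (1,3) (0,0) (3,6) (6,2)
row 3: (0,3) (3,4) (2,2) (5,6) (4,5) (6,0) (1,1)
row 4: (5,1) (0,2) (1,0) (6,4) (2,6) (4,3) (3,5)
row 5: (3,0) (1,6) (4,4) (0,5) (6,1) (5,2) (2,3)
row 6: (4,6) (6,3) (0,1) (2,0) (3,2) (1,5) (5,4)
Orthogonality requires all 49 pairs distinct.
Check by first coordinate: for each symbol s of L1, list the L2 entries in the n cells where L1 = s; they must all differ.
  L1 = 0: L2 entries (in reading order) 4, 6, 0, 3, 2, 5, 1 — all 7 distinct ✓
  L1 = 1: L2 entries (in reading order) 2, 4, 3, 1, 0, 6, 5 — all 7 distinct ✓
  L1 = 2: L2 entries (in reading order) 5, 1, 4, 2, 6, 3, 0 — all 7 distinct ✓
  L1 = 3: L2 entries (in reading order) 1, 3, 6, 4, 5, 0, 2 — all 7 distinct ✓
  L1 = 4: L2 entries (in reading order) 0, 2, 1, 5, 3, 4, 6 — all 7 distinct ✓
  L1 = 5: L2 entries (in reading order) 3, 0, 5, 6, 1, 2, 4 — all 7 distinct ✓
  L1 = 6: L2 entries (in reading order) 6, 5, 2, 0, 4, 1, 3 — all 7 distinct ✓
Every symbol of L1 meets every symbol of L2 exactly once, so all 49 pairs are distinct (49 of 49).
Conclusion: YES.

YES


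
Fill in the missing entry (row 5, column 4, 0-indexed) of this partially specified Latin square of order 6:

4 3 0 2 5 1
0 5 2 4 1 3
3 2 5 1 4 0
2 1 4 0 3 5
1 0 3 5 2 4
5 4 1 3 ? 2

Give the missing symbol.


Row 5 contains symbols [1, 2, 3, 4, 5] — missing [0].
Column 4 contains symbols [1, 2, 3, 4, 5] — missing [0].
The missing symbol must appear in both missing sets; intersection = [0].
Therefore the hidden value is 0.

Missing value = 0.


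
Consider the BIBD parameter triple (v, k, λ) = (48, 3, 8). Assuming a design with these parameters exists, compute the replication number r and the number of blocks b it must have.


Any 2-(v, k, λ) BIBD satisfies two necessary conditions:
  (i)  Each point sits in r blocks, and counting incidences through any fixed point gives r(k − 1) = λ(v − 1), so r = λ(v − 1)/(k − 1).
  (ii) Total incidences bk = vr, so b = vr/k.
Step 1: r = λ(v − 1)/(k − 1) = 8·(48 − 1)/(3 − 1) = 8·47/2 = 376/2 = 188.
Step 2: b = vr/k = 48·188/3 = 9024/3 = 3008.
Check integrality: r = 188 ∈ Z ✓, b = 3008 ∈ Z ✓.
(These identities are necessary conditions: they determine r and b for any design with these parameters, but do not by themselves prove that one exists.)

r = 188, b = 3008.


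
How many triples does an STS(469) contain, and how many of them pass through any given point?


An STS(v) is a 2-(v, 3, 1) BIBD: block size k = 3, λ = 1.
Replication: r(k − 1) = λ(v − 1) ⇒ r·2 = 469 − 1 = 468 ⇒ r = 234.
Block count: bk = vr ⇒ b·3 = 469·234 = 109746 ⇒ b = 36582.
(Check via b = v(v − 1)/6 = 469·468/6 = 219492/6 = 36582.)

r = 234, b = 36582.


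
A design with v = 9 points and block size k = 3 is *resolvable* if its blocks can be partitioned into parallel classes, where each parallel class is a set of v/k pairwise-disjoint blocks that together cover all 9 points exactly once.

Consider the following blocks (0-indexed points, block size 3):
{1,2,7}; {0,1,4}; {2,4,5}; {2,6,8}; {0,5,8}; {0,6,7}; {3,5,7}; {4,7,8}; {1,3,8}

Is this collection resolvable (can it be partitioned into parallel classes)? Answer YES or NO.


v = 9, block size k = 3, number of blocks = 9.
For resolvability, blocks must partition into parallel classes of size v/k = 3.
Total blocks must therefore be a multiple of 3: 9 = 3·3 + 0 ⇒ divisible ✓.
Consider block {1,2,7}. The only other block(s) in the collection disjoint from it are {0,5,8} — just 1 block(s). Any parallel class containing {1,2,7} would need 2 other blocks each disjoint from it, so no parallel class of size 3 can contain {1,2,7}.
Since every block must belong to some parallel class in a resolution, the collection cannot be partitioned into parallel classes.
Resolvable? NO.

NO


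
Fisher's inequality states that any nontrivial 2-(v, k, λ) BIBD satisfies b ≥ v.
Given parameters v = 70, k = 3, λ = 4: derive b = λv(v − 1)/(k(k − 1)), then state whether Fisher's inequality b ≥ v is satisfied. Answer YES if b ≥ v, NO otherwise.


b = λv(v − 1)/(k(k − 1)) = 4·70·69/(3·2) = 19320/6 = 3220.
Compare with v = 70: b ≥ v, so Fisher's inequality holds.

YES


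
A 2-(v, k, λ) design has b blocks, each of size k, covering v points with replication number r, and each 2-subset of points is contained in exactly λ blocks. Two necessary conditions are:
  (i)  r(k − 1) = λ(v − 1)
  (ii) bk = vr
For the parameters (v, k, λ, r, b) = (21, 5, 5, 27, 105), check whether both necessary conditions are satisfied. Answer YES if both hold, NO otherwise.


Condition (i): r(k − 1) = 27·4 = 108; λ(v − 1) = 5·20 = 100. Match? NO.
Condition (ii): bk = 105·5 = 525; vr = 21·27 = 567. Match? NO.
Both conditions hold? NO.

NO


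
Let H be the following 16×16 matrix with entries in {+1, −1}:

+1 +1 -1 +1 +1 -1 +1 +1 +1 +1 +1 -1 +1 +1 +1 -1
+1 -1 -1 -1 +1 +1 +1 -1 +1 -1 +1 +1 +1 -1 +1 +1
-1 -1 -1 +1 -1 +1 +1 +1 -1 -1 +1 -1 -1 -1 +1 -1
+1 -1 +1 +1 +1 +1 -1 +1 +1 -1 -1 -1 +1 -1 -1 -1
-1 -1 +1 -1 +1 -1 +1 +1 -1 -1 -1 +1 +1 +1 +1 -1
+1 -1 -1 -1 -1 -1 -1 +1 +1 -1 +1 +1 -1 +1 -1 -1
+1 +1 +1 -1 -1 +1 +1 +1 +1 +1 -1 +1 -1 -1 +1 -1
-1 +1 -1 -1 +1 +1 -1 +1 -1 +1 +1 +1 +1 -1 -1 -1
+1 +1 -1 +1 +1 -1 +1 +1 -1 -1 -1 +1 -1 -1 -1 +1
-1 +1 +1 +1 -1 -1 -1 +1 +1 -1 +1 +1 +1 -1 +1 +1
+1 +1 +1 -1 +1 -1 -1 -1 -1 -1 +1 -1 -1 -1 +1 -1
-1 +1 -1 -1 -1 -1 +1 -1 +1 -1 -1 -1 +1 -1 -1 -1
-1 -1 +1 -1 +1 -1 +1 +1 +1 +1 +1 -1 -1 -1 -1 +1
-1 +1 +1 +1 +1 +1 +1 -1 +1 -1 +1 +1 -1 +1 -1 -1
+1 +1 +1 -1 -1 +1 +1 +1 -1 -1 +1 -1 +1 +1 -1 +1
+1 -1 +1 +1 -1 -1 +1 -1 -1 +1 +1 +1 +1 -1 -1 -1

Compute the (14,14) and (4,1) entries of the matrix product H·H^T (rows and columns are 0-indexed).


Row 1 of H: [1, -1, -1, -1, 1, 1, 1, -1, 1, -1, 1, 1, 1, -1, 1, 1].
Row 4 of H: [-1, -1, 1, -1, 1, -1, 1, 1, -1, -1, -1, 1, 1, 1, 1, -1].
Row 14 of H: [1, 1, 1, -1, -1, 1, 1, 1, -1, -1, 1, -1, 1, 1, -1, 1].
(H·H^T)[14][14] = Σ_j H[14][j]·H[14][j] = (1)² + (1)² + (1)² + (-1)² + (-1)² + (1)² + (1)² + (1)² + (-1)² + (-1)² + (1)² + (-1)² + (1)² + (1)² + (-1)² + (1)² = 1 + 1 + 1 + 1 + 1 + 1 + 1 + 1 + 1 + 1 + 1 + 1 + 1 + 1 + 1 + 1 = 16.
(H·H^T)[4][1] = Σ_j H[4][j]·H[1][j] = (-1)·(1) + (-1)·(-1) + (1)·(-1) + (-1)·(-1) + (1)·(1) + (-1)·(1) + (1)·(1) + (1)·(-1) + (-1)·(1) + (-1)·(-1) + (-1)·(1) + (1)·(1) + (1)·(1) + (1)·(-1) + (1)·(1) + (-1)·(1) = -1 + 1 + -1 + 1 + 1 + -1 + 1 + -1 + -1 + 1 + -1 + 1 + 1 + -1 + 1 + -1 = 0.
So rows 4 and 1 are orthogonal; the diagonal entry equals n = 16.

(14,14) entry = 16; (4,1) entry = 0.


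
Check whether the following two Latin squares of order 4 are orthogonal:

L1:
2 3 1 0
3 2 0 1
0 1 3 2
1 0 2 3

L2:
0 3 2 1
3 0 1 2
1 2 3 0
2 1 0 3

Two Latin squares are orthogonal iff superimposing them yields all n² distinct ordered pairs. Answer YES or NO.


Form the n² = 16 superimposed pairs (L1[i][j], L2[i][j]), row by row (rows and columns indexed from 0):
row 0: (2,0) (3,3) (1,2) (0,1)
row 1: (3,3) (2,0) (0,1) (1,2)
row 2: (0,1) (1,2) (3,3) (2,0)
row 3: (1,2) (0,1) (2,0) (3,3)
Orthogonality requires all 16 pairs distinct.
But the pair (3,3) repeats: cell (0,1) has L1 = 3, L2 = 3, and cell (1,0) has L1 = 3, L2 = 3.
A repeated pair means some other pair never occurs (only 4 distinct pairs out of 16), so the squares are not orthogonal.
Conclusion: NO.

NO


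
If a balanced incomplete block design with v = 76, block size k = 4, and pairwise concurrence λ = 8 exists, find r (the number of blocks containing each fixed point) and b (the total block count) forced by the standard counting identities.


Any 2-(v, k, λ) BIBD satisfies two necessary conditions:
  (i)  Each point sits in r blocks, and counting incidences through any fixed point gives r(k − 1) = λ(v − 1), so r = λ(v − 1)/(k − 1).
  (ii) Total incidences bk = vr, so b = vr/k.
Step 1: r = λ(v − 1)/(k − 1) = 8·(76 − 1)/(4 − 1) = 8·75/3 = 600/3 = 200.
Step 2: b = vr/k = 76·200/4 = 15200/4 = 3800.
Check integrality: r = 200 ∈ Z ✓, b = 3800 ∈ Z ✓.
(These identities are necessary conditions: they determine r and b for any design with these parameters, but do not by themselves prove that one exists.)

r = 200, b = 3800.


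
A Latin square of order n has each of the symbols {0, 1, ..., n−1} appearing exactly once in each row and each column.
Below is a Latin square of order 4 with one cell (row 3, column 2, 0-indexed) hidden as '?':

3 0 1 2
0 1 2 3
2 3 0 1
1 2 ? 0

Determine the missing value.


Row 3 contains symbols [0, 1, 2] — missing [3].
Column 2 contains symbols [0, 1, 2] — missing [3].
The missing symbol must appear in both missing sets; intersection = [3].
Therefore the hidden value is 3.

Missing value = 3.


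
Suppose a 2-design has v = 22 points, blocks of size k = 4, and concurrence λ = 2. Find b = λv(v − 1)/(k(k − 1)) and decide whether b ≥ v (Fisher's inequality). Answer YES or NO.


b = λv(v − 1)/(k(k − 1)) = 2·22·21/(4·3) = 924/12 = 77.
Compare with v = 22: b ≥ v, so Fisher's inequality holds.

YES


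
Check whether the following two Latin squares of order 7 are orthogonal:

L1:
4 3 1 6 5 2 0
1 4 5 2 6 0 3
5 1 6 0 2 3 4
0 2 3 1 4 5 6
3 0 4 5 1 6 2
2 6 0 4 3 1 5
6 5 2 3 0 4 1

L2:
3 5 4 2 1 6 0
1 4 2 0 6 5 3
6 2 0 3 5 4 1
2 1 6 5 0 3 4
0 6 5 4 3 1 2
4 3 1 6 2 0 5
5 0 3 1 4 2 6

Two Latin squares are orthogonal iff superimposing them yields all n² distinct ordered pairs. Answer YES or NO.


Form the n² = 49 superimposed pairs (L1[i][j], L2[i][j]), row by row (rows and columns indexed from 0):
row 0: (4,3) (3,5) (1,4) (6,2) (5,1) (2,6) (0,0)
row 1: (1,1) (4,4) (5,2) (2,0) (6,6) (0,5) (3,3)
row 2: (5,6) (1,2) (6,0) (0,3) (2,5) (3,4) (4,1)
row 3: (0,2) (2,1) (3,6) (1,5) (4,0) (5,3) (6,4)
row 4: (3,0) (0,6) (4,5) (5,4) (1,3) (6,1) (2,2)
row 5: (2,4) (6,3) (0,1) (4,6) (3,2) (1,0) (5,5)
row 6: (6,5) (5,0) (2,3) (3,1) (0,4) (4,2) (1,6)
Orthogonality requires all 49 pairs distinct.
Check by first coordinate: for each symbol s of L1, list the L2 entries in the n cells where L1 = s; they must all differ.
  L1 = 0: L2 entries (in reading order) 0, 5, 3, 2, 6, 1, 4 — all 7 distinct ✓
  L1 = 1: L2 entries (in reading order) 4, 1, 2, 5, 3, 0, 6 — all 7 distinct ✓
  L1 = 2: L2 entries (in reading order) 6, 0, 5, 1, 2, 4, 3 — all 7 distinct ✓
  L1 = 3: L2 entries (in reading order) 5, 3, 4, 6, 0, 2, 1 — all 7 distinct ✓
  L1 = 4: L2 entries (in reading order) 3, 4, 1, 0, 5, 6, 2 — all 7 distinct ✓
  L1 = 5: L2 entries (in reading order) 1, 2, 6, 3, 4, 5, 0 — all 7 distinct ✓
  L1 = 6: L2 entries (in reading order) 2, 6, 0, 4, 1, 3, 5 — all 7 distinct ✓
Every symbol of L1 meets every symbol of L2 exactly once, so all 49 pairs are distinct (49 of 49).
Conclusion: YES.

YES


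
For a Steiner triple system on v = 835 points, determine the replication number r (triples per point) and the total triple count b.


An STS(v) is a 2-(v, 3, 1) BIBD: block size k = 3, λ = 1.
Replication: r(k − 1) = λ(v − 1) ⇒ r·2 = 835 − 1 = 834 ⇒ r = 417.
Block count: b = v(v − 1)/6 = 835·834/6 = 696390/6 = 116065.
(Check via bk = vr: 116065·3 = 348195 = 835·417 = 348195 ✓.)

r = 417, b = 116065.


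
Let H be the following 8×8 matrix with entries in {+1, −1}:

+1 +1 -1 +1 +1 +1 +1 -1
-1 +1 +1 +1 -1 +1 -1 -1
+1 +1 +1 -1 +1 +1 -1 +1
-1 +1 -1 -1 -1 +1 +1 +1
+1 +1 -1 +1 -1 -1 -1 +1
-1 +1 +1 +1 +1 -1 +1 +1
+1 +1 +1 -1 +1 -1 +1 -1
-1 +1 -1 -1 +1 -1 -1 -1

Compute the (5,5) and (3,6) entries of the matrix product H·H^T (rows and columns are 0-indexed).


Row 3 of H: [-1, 1, -1, -1, -1, 1, 1, 1].
Row 5 of H: [-1, 1, 1, 1, 1, -1, 1, 1].
Row 6 of H: [1, 1, 1, -1, 1, -1, 1, -1].
(H·H^T)[5][5] = Σ_j H[5][j]·H[5][j] = (-1)² + (1)² + (1)² + (1)² + (1)² + (-1)² + (1)² + (1)² = 1 + 1 + 1 + 1 + 1 + 1 + 1 + 1 = 8.
(H·H^T)[3][6] = Σ_j H[3][j]·H[6][j] = (-1)·(1) + (1)·(1) + (-1)·(1) + (-1)·(-1) + (-1)·(1) + (1)·(-1) + (1)·(1) + (1)·(-1) = -1 + 1 + -1 + 1 + -1 + -1 + 1 + -1 = -2.
Rows 3 and 6 are not orthogonal (dot product = -2 ≠ 0), so H is not a Hadamard matrix.

(5,5) entry = 8; (3,6) entry = -2.


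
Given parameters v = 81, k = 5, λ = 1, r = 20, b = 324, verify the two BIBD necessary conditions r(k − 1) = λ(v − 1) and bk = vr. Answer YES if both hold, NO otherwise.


Condition (i): r(k − 1) = 20·4 = 80; λ(v − 1) = 1·80 = 80. Match? YES.
Condition (ii): bk = 324·5 = 1620; vr = 81·20 = 1620. Match? YES.
Both conditions hold? YES.

YES


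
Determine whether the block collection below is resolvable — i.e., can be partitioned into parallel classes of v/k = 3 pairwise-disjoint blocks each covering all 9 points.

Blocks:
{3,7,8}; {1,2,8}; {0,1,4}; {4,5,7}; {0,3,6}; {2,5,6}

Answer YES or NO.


v = 9, block size k = 3, number of blocks = 6.
For resolvability, blocks must partition into parallel classes of size v/k = 3.
Total blocks must therefore be a multiple of 3: 6 = 3·2 + 0 ⇒ divisible ✓.
Greedy packing gives 2 candidate class(es). Each should be a full parallel class (size 3, covers all 9 points).
  Class 1 (3 blocks): {3,7,8}; {0,1,4}; {2,5,6}. Points covered: [0, 1, 2, 3, 4, 5, 6, 7, 8].
  Class 2 (3 blocks): {1,2,8}; {4,5,7}; {0,3,6}. Points covered: [0, 1, 2, 3, 4, 5, 6, 7, 8].
All classes full (size 3)? YES. All classes cover every point? YES.
Resolvable? YES.

YES


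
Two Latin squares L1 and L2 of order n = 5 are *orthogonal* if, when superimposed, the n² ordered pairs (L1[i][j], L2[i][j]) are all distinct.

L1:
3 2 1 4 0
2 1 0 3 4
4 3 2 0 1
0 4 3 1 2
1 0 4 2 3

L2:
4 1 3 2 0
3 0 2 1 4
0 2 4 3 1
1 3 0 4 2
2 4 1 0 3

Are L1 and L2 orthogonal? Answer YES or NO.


Form the n² = 25 superimposed pairs (L1[i][j], L2[i][j]), row by row (rows and columns indexed from 0):
row 0: (3,4) (2,1) (1,3) (4,2) (0,0)
row 1: (2,3) (1,0) (0,2) (3,1) (4,4)
row 2: (4,0) (3,2) (2,4) (0,3) (1,1)
row 3: (0,1) (4,3) (3,0) (1,4) (2,2)
row 4: (1,2) (0,4) (4,1) (2,0) (3,3)
Orthogonality requires all 25 pairs distinct.
Check by first coordinate: for each symbol s of L1, list the L2 entries in the n cells where L1 = s; they must all differ.
  L1 = 0: L2 entries (in reading order) 0, 2, 3, 1, 4 — all 5 distinct ✓
  L1 = 1: L2 entries (in reading order) 3, 0, 1, 4, 2 — all 5 distinct ✓
  L1 = 2: L2 entries (in reading order) 1, 3, 4, 2, 0 — all 5 distinct ✓
  L1 = 3: L2 entries (in reading order) 4, 1, 2, 0, 3 — all 5 distinct ✓
  L1 = 4: L2 entries (in reading order) 2, 4, 0, 3, 1 — all 5 distinct ✓
Every symbol of L1 meets every symbol of L2 exactly once, so all 25 pairs are distinct (25 of 25).
Conclusion: YES.

YES


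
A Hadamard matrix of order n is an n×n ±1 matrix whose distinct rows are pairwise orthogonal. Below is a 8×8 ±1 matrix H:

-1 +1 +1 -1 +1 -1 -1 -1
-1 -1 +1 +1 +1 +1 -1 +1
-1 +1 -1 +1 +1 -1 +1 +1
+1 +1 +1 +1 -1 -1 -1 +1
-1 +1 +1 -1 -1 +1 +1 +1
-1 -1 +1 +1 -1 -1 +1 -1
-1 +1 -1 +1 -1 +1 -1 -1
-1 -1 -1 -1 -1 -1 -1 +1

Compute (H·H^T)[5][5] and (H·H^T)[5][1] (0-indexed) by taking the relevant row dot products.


Row 1 of H: [-1, -1, 1, 1, 1, 1, -1, 1].
Row 5 of H: [-1, -1, 1, 1, -1, -1, 1, -1].
(H·H^T)[5][5] = Σ_j H[5][j]·H[5][j] = (-1)² + (-1)² + (1)² + (1)² + (-1)² + (-1)² + (1)² + (-1)² = 1 + 1 + 1 + 1 + 1 + 1 + 1 + 1 = 8.
(H·H^T)[5][1] = Σ_j H[5][j]·H[1][j] = (-1)·(-1) + (-1)·(-1) + (1)·(1) + (1)·(1) + (-1)·(1) + (-1)·(1) + (1)·(-1) + (-1)·(1) = 1 + 1 + 1 + 1 + -1 + -1 + -1 + -1 = 0.
So rows 5 and 1 are orthogonal; the diagonal entry equals n = 8.

(5,5) entry = 8; (5,1) entry = 0.


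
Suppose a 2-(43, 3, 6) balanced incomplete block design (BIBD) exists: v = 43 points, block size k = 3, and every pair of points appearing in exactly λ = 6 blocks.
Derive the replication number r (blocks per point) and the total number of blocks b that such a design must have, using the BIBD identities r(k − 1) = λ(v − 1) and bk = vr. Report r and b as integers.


Any 2-(v, k, λ) BIBD satisfies two necessary conditions:
  (i)  Each point sits in r blocks, and counting incidences through any fixed point gives r(k − 1) = λ(v − 1), so r = λ(v − 1)/(k − 1).
  (ii) Total incidences bk = vr, so b = vr/k.
Step 1: r = λ(v − 1)/(k − 1) = 6·(43 − 1)/(3 − 1) = 6·42/2 = 252/2 = 126.
Step 2: b = vr/k = 43·126/3 = 5418/3 = 1806.
Check integrality: r = 126 ∈ Z ✓, b = 1806 ∈ Z ✓.
(These identities are necessary conditions: they determine r and b for any design with these parameters, but do not by themselves prove that one exists.)

r = 126, b = 1806.


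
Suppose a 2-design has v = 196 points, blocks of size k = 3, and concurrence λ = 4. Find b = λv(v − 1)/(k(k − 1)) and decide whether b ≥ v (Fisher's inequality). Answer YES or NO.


r = λ(v − 1)/(k − 1) = 4·195/2 = 390.
b = vr/k = 196·390/3 = 25480.
Fisher's inequality: b ≥ v ⇔ 25480 ≥ 196? YES.

YES


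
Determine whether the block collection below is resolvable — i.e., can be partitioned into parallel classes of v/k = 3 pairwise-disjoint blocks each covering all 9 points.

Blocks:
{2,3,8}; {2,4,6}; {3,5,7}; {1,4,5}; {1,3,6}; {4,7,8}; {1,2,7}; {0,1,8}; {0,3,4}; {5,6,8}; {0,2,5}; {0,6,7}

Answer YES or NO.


v = 9, block size k = 3, number of blocks = 12.
For resolvability, blocks must partition into parallel classes of size v/k = 3.
Total blocks must therefore be a multiple of 3: 12 = 3·4 + 0 ⇒ divisible ✓.
Greedy packing gives 4 candidate class(es). Each should be a full parallel class (size 3, covers all 9 points).
  Class 1 (3 blocks): {2,3,8}; {1,4,5}; {0,6,7}. Points covered: [0, 1, 2, 3, 4, 5, 6, 7, 8].
  Class 2 (3 blocks): {2,4,6}; {3,5,7}; {0,1,8}. Points covered: [0, 1, 2, 3, 4, 5, 6, 7, 8].
  Class 3 (3 blocks): {1,3,6}; {4,7,8}; {0,2,5}. Points covered: [0, 1, 2, 3, 4, 5, 6, 7, 8].
  Class 4 (3 blocks): {1,2,7}; {0,3,4}; {5,6,8}. Points covered: [0, 1, 2, 3, 4, 5, 6, 7, 8].
All classes full (size 3)? YES. All classes cover every point? YES.
Resolvable? YES.

YES


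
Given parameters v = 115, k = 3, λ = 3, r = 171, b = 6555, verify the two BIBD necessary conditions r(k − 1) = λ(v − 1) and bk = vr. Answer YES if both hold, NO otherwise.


Condition (i): r(k − 1) = 171·2 = 342; λ(v − 1) = 3·114 = 342. Match? YES.
Condition (ii): bk = 6555·3 = 19665; vr = 115·171 = 19665. Match? YES.
Both conditions hold? YES.

YES


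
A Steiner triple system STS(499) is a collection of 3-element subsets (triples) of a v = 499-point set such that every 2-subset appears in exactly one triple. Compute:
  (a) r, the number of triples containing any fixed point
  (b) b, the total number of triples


An STS(v) is a 2-(v, 3, 1) BIBD: block size k = 3, λ = 1.
Replication: r(k − 1) = λ(v − 1) ⇒ r·2 = 499 − 1 = 498 ⇒ r = 249.
Block count: b = v(v − 1)/6 = 499·498/6 = 248502/6 = 41417.
(Check via bk = vr: 41417·3 = 124251 = 499·249 = 124251 ✓.)

r = 249, b = 41417.


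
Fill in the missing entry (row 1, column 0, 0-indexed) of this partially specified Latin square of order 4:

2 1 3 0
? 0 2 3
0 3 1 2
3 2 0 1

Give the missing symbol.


Row 1 contains symbols [0, 2, 3] — missing [1].
Column 0 contains symbols [0, 2, 3] — missing [1].
The missing symbol must appear in both missing sets; intersection = [1].
Therefore the hidden value is 1.

Missing value = 1.


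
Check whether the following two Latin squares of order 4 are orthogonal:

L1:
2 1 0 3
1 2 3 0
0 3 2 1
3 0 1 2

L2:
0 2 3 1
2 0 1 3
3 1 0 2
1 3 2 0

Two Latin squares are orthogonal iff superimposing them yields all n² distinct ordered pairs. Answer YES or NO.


Form the n² = 16 superimposed pairs (L1[i][j], L2[i][j]), row by row (rows and columns indexed from 0):
row 0: (2,0) (1,2) (0,3) (3,1)
row 1: (1,2) (2,0) (3,1) (0,3)
row 2: (0,3) (3,1) (2,0) (1,2)
row 3: (3,1) (0,3) (1,2) (2,0)
Orthogonality requires all 16 pairs distinct.
But the pair (1,2) repeats: cell (0,1) has L1 = 1, L2 = 2, and cell (1,0) has L1 = 1, L2 = 2.
A repeated pair means some other pair never occurs (only 4 distinct pairs out of 16), so the squares are not orthogonal.
Conclusion: NO.

NO


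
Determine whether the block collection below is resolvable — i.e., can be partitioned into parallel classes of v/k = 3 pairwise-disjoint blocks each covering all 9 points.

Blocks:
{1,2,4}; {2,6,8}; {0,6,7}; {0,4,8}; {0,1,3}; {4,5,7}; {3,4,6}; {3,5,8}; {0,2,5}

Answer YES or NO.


v = 9, block size k = 3, number of blocks = 9.
For resolvability, blocks must partition into parallel classes of size v/k = 3.
Total blocks must therefore be a multiple of 3: 9 = 3·3 + 0 ⇒ divisible ✓.
Consider block {0,4,8}. It intersects every other block in the collection, so no parallel class of size 3 can contain it.
Since every block must belong to some parallel class in a resolution, the collection cannot be partitioned into parallel classes.
Resolvable? NO.

NO


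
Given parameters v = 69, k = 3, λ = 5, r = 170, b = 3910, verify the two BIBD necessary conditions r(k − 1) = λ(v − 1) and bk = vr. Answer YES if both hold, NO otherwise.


Condition (i): r(k − 1) = 170·2 = 340; λ(v − 1) = 5·68 = 340. Match? YES.
Condition (ii): bk = 3910·3 = 11730; vr = 69·170 = 11730. Match? YES.
Both conditions hold? YES.

YES


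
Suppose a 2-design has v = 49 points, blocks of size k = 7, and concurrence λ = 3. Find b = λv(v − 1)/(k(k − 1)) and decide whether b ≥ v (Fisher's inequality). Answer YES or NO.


r = λ(v − 1)/(k − 1) = 3·48/6 = 24.
b = vr/k = 49·24/7 = 168.
Fisher's inequality: b ≥ v ⇔ 168 ≥ 49? YES.

YES


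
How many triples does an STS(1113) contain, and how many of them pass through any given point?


An STS(v) is a 2-(v, 3, 1) BIBD: block size k = 3, λ = 1.
Replication: r(k − 1) = λ(v − 1) ⇒ r·2 = 1113 − 1 = 1112 ⇒ r = 556.
Block count: b = v(v − 1)/6 = 1113·1112/6 = 1237656/6 = 206276.
(Check via bk = vr: 206276·3 = 618828 = 1113·556 = 618828 ✓.)

r = 556, b = 206276.


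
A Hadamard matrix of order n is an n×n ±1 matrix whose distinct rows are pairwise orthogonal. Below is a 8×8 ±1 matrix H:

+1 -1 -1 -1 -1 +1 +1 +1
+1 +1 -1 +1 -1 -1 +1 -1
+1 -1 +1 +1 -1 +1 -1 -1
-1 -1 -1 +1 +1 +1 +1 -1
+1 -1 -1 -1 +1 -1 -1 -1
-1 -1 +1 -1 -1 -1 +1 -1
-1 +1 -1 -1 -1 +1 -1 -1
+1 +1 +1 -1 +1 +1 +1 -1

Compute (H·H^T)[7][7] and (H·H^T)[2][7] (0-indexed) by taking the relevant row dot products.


Row 2 of H: [1, -1, 1, 1, -1, 1, -1, -1].
Row 7 of H: [1, 1, 1, -1, 1, 1, 1, -1].
(H·H^T)[7][7] = Σ_j H[7][j]·H[7][j] = (1)² + (1)² + (1)² + (-1)² + (1)² + (1)² + (1)² + (-1)² = 1 + 1 + 1 + 1 + 1 + 1 + 1 + 1 = 8.
(H·H^T)[2][7] = Σ_j H[2][j]·H[7][j] = (1)·(1) + (-1)·(1) + (1)·(1) + (1)·(-1) + (-1)·(1) + (1)·(1) + (-1)·(1) + (-1)·(-1) = 1 + -1 + 1 + -1 + -1 + 1 + -1 + 1 = 0.
So rows 2 and 7 are orthogonal; the diagonal entry equals n = 8.

(7,7) entry = 8; (2,7) entry = 0.


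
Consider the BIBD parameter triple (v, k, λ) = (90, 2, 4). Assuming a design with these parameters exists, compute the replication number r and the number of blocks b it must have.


Any 2-(v, k, λ) BIBD satisfies two necessary conditions:
  (i)  Each point sits in r blocks, and counting incidences through any fixed point gives r(k − 1) = λ(v − 1), so r = λ(v − 1)/(k − 1).
  (ii) Total incidences bk = vr, so b = vr/k.
Step 1: r = λ(v − 1)/(k − 1) = 4·(90 − 1)/(2 − 1) = 4·89/1 = 356/1 = 356.
Step 2: b = vr/k = 90·356/2 = 32040/2 = 16020.
Check integrality: r = 356 ∈ Z ✓, b = 16020 ∈ Z ✓.
(These identities are necessary conditions: they determine r and b for any design with these parameters, but do not by themselves prove that one exists.)

r = 356, b = 16020.


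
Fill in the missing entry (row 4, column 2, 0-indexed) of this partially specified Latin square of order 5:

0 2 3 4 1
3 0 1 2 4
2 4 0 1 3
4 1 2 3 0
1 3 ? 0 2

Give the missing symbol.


Row 4 contains symbols [0, 1, 2, 3] — missing [4].
Column 2 contains symbols [0, 1, 2, 3] — missing [4].
The missing symbol must appear in both missing sets; intersection = [4].
Therefore the hidden value is 4.

Missing value = 4.


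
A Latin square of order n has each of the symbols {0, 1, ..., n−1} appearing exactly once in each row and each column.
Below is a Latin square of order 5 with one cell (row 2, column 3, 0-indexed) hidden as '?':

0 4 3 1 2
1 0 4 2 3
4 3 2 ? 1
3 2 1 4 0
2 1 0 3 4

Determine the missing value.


Row 2 contains symbols [1, 2, 3, 4] — missing [0].
Column 3 contains symbols [1, 2, 3, 4] — missing [0].
The missing symbol must appear in both missing sets; intersection = [0].
Therefore the hidden value is 0.

Missing value = 0.


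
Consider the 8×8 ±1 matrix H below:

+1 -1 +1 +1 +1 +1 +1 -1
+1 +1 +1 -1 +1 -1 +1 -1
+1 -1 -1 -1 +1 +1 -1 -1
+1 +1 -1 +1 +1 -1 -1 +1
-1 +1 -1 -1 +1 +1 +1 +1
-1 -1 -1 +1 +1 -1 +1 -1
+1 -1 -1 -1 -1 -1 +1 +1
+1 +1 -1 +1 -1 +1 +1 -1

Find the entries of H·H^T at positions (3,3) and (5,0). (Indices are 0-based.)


Row 0 of H: [1, -1, 1, 1, 1, 1, 1, -1].
Row 3 of H: [1, 1, -1, 1, 1, -1, -1, 1].
Row 5 of H: [-1, -1, -1, 1, 1, -1, 1, -1].
(H·H^T)[3][3] = Σ_j H[3][j]·H[3][j] = (1)² + (1)² + (-1)² + (1)² + (1)² + (-1)² + (-1)² + (1)² = 1 + 1 + 1 + 1 + 1 + 1 + 1 + 1 = 8.
(H·H^T)[5][0] = Σ_j H[5][j]·H[0][j] = (-1)·(1) + (-1)·(-1) + (-1)·(1) + (1)·(1) + (1)·(1) + (-1)·(1) + (1)·(1) + (-1)·(-1) = -1 + 1 + -1 + 1 + 1 + -1 + 1 + 1 = 2.
Rows 5 and 0 are not orthogonal (dot product = 2 ≠ 0), so H is not a Hadamard matrix.

(3,3) entry = 8; (5,0) entry = 2.


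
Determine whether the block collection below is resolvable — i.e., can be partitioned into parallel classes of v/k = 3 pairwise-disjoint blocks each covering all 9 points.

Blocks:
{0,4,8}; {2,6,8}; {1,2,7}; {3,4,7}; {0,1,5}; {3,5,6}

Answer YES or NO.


v = 9, block size k = 3, number of blocks = 6.
For resolvability, blocks must partition into parallel classes of size v/k = 3.
Total blocks must therefore be a multiple of 3: 6 = 3·2 + 0 ⇒ divisible ✓.
Greedy packing gives 2 candidate class(es). Each should be a full parallel class (size 3, covers all 9 points).
  Class 1 (3 blocks): {0,4,8}; {1,2,7}; {3,5,6}. Points covered: [0, 1, 2, 3, 4, 5, 6, 7, 8].
  Class 2 (3 blocks): {2,6,8}; {3,4,7}; {0,1,5}. Points covered: [0, 1, 2, 3, 4, 5, 6, 7, 8].
All classes full (size 3)? YES. All classes cover every point? YES.
Resolvable? YES.

YES


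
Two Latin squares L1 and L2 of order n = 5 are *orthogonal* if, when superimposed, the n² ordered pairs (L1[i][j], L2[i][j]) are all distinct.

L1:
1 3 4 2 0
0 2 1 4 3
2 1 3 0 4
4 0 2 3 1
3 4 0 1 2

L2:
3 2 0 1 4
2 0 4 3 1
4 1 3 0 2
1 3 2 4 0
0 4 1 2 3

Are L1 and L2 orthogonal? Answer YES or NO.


Form the n² = 25 superimposed pairs (L1[i][j], L2[i][j]), row by row (rows and columns indexed from 0):
row 0: (1,3) (3,2) (4,0) (2,1) (0,4)
row 1: (0,2) (2,0) (1,4) (4,3) (3,1)
row 2: (2,4) (1,1) (3,3) (0,0) (4,2)
row 3: (4,1) (0,3) (2,2) (3,4) (1,0)
row 4: (3,0) (4,4) (0,1) (1,2) (2,3)
Orthogonality requires all 25 pairs distinct.
Check by first coordinate: for each symbol s of L1, list the L2 entries in the n cells where L1 = s; they must all differ.
  L1 = 0: L2 entries (in reading order) 4, 2, 0, 3, 1 — all 5 distinct ✓
  L1 = 1: L2 entries (in reading order) 3, 4, 1, 0, 2 — all 5 distinct ✓
  L1 = 2: L2 entries (in reading order) 1, 0, 4, 2, 3 — all 5 distinct ✓
  L1 = 3: L2 entries (in reading order) 2, 1, 3, 4, 0 — all 5 distinct ✓
  L1 = 4: L2 entries (in reading order) 0, 3, 2, 1, 4 — all 5 distinct ✓
Every symbol of L1 meets every symbol of L2 exactly once, so all 25 pairs are distinct (25 of 25).
Conclusion: YES.

YES


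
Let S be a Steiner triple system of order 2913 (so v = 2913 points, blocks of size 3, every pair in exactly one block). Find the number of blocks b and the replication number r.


An STS(v) is a 2-(v, 3, 1) BIBD: block size k = 3, λ = 1.
Replication: r(k − 1) = λ(v − 1) ⇒ r·2 = 2913 − 1 = 2912 ⇒ r = 1456.
Block count: b = v(v − 1)/6 = 2913·2912/6 = 8482656/6 = 1413776.

r = 1456, b = 1413776.


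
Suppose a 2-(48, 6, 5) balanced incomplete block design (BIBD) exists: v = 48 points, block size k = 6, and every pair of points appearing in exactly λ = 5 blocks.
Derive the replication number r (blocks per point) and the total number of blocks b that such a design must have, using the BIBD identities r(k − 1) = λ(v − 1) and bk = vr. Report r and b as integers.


Any 2-(v, k, λ) BIBD satisfies two necessary conditions:
  (i)  Each point sits in r blocks, and counting incidences through any fixed point gives r(k − 1) = λ(v − 1), so r = λ(v − 1)/(k − 1).
  (ii) Total incidences bk = vr, so b = vr/k.
Step 1: r = λ(v − 1)/(k − 1) = 5·(48 − 1)/(6 − 1) = 5·47/5 = 235/5 = 47.
Step 2: b = vr/k = 48·47/6 = 2256/6 = 376.
Check integrality: r = 47 ∈ Z ✓, b = 376 ∈ Z ✓.
(These identities are necessary conditions: they determine r and b for any design with these parameters, but do not by themselves prove that one exists.)

r = 47, b = 376.


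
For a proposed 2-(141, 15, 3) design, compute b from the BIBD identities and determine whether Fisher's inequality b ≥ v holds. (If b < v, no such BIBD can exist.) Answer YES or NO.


b = λv(v − 1)/(k(k − 1)) = 3·141·140/(15·14) = 59220/210 = 282.
Compare with v = 141: b ≥ v, so Fisher's inequality holds.

YES


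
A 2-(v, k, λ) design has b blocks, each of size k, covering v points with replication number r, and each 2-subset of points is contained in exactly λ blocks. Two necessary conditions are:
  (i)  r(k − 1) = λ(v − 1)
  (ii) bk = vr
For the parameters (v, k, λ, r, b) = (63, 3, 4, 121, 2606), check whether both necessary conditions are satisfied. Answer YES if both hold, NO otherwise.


Condition (i): r(k − 1) = 121·2 = 242; λ(v − 1) = 4·62 = 248. Match? NO.
Condition (ii): bk = 2606·3 = 7818; vr = 63·121 = 7623. Match? NO.
Both conditions hold? NO.

NO


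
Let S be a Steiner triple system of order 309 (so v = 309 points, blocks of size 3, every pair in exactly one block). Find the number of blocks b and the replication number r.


An STS(v) is a 2-(v, 3, 1) BIBD: block size k = 3, λ = 1.
Replication: r(k − 1) = λ(v − 1) ⇒ r·2 = 309 − 1 = 308 ⇒ r = 154.
Block count: bk = vr ⇒ b·3 = 309·154 = 47586 ⇒ b = 15862.
(Check via b = v(v − 1)/6 = 309·308/6 = 95172/6 = 15862.)

r = 154, b = 15862.


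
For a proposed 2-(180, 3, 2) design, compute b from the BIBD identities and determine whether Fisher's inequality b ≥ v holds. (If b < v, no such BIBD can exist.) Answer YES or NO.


r = λ(v − 1)/(k − 1) = 2·179/2 = 179.
b = vr/k = 180·179/3 = 10740.
Fisher's inequality: b ≥ v ⇔ 10740 ≥ 180? YES.

YES


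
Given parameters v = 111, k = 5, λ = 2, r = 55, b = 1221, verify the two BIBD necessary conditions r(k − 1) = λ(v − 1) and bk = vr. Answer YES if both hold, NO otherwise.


Condition (i): r(k − 1) = 55·4 = 220; λ(v − 1) = 2·110 = 220. Match? YES.
Condition (ii): bk = 1221·5 = 6105; vr = 111·55 = 6105. Match? YES.
Both conditions hold? YES.

YES


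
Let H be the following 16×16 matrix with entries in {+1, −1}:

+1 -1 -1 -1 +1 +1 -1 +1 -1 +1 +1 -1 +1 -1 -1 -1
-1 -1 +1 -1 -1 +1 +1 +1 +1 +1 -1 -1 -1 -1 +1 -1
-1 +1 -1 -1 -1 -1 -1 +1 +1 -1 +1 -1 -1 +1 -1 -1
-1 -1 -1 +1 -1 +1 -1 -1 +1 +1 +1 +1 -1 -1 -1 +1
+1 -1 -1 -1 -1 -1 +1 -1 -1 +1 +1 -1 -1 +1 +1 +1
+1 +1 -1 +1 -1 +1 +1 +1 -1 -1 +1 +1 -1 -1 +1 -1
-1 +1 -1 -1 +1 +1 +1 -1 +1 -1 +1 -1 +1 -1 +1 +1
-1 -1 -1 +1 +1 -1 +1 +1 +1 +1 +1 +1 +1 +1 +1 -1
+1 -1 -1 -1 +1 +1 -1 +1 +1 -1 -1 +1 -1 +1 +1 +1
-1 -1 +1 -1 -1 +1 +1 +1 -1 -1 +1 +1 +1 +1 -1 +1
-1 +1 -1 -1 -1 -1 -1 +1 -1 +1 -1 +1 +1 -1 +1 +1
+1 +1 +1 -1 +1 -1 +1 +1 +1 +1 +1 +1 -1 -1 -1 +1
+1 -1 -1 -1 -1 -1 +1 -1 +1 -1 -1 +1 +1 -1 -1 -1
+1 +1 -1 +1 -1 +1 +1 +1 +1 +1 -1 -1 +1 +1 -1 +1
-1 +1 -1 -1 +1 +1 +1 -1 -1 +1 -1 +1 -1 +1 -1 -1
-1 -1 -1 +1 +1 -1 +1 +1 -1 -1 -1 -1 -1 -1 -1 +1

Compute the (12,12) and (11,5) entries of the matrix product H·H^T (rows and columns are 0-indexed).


Row 5 of H: [1, 1, -1, 1, -1, 1, 1, 1, -1, -1, 1, 1, -1, -1, 1, -1].
Row 11 of H: [1, 1, 1, -1, 1, -1, 1, 1, 1, 1, 1, 1, -1, -1, -1, 1].
Row 12 of H: [1, -1, -1, -1, -1, -1, 1, -1, 1, -1, -1, 1, 1, -1, -1, -1].
(H·H^T)[12][12] = Σ_j H[12][j]·H[12][j] = (1)² + (-1)² + (-1)² + (-1)² + (-1)² + (-1)² + (1)² + (-1)² + (1)² + (-1)² + (-1)² + (1)² + (1)² + (-1)² + (-1)² + (-1)² = 1 + 1 + 1 + 1 + 1 + 1 + 1 + 1 + 1 + 1 + 1 + 1 + 1 + 1 + 1 + 1 = 16.
(H·H^T)[11][5] = Σ_j H[11][j]·H[5][j] = (1)·(1) + (1)·(1) + (1)·(-1) + (-1)·(1) + (1)·(-1) + (-1)·(1) + (1)·(1) + (1)·(1) + (1)·(-1) + (1)·(-1) + (1)·(1) + (1)·(1) + (-1)·(-1) + (-1)·(-1) + (-1)·(1) + (1)·(-1) = 1 + 1 + -1 + -1 + -1 + -1 + 1 + 1 + -1 + -1 + 1 + 1 + 1 + 1 + -1 + -1 = 0.
So rows 11 and 5 are orthogonal; the diagonal entry equals n = 16.

(12,12) entry = 16; (11,5) entry = 0.


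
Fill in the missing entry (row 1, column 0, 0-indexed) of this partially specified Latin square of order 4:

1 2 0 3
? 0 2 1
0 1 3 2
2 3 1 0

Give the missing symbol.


Row 1 contains symbols [0, 1, 2] — missing [3].
Column 0 contains symbols [0, 1, 2] — missing [3].
The missing symbol must appear in both missing sets; intersection = [3].
Therefore the hidden value is 3.

Missing value = 3.


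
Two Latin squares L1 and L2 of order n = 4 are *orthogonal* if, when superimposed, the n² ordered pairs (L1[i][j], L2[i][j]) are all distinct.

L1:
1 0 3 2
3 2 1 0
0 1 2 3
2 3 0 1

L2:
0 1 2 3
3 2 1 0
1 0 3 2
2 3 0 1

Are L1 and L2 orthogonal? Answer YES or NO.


Form the n² = 16 superimposed pairs (L1[i][j], L2[i][j]), row by row (rows and columns indexed from 0):
row 0: (1,0) (0,1) (3,2) (2,3)
row 1: (3,3) (2,2) (1,1) (0,0)
row 2: (0,1) (1,0) (2,3) (3,2)
row 3: (2,2) (3,3) (0,0) (1,1)
Orthogonality requires all 16 pairs distinct.
But the pair (0,1) repeats: cell (0,1) has L1 = 0, L2 = 1, and cell (2,0) has L1 = 0, L2 = 1.
A repeated pair means some other pair never occurs (only 8 distinct pairs out of 16), so the squares are not orthogonal.
Conclusion: NO.

NO


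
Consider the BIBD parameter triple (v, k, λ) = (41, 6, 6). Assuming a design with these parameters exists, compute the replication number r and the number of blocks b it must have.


Any 2-(v, k, λ) BIBD satisfies two necessary conditions:
  (i)  Each point sits in r blocks, and counting incidences through any fixed point gives r(k − 1) = λ(v − 1), so r = λ(v − 1)/(k − 1).
  (ii) Total incidences bk = vr, so b = vr/k.
Step 1: r = λ(v − 1)/(k − 1) = 6·(41 − 1)/(6 − 1) = 6·40/5 = 240/5 = 48.
Step 2: b = vr/k = 41·48/6 = 1968/6 = 328.
Check integrality: r = 48 ∈ Z ✓, b = 328 ∈ Z ✓.
(These identities are necessary conditions: they determine r and b for any design with these parameters, but do not by themselves prove that one exists.)

r = 48, b = 328.


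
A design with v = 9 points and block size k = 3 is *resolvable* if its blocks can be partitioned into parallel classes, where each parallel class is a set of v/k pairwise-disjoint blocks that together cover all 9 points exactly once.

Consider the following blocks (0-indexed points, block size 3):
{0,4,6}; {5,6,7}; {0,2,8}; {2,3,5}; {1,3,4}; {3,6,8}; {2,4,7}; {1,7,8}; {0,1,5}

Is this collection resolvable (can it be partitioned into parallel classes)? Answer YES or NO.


v = 9, block size k = 3, number of blocks = 9.
For resolvability, blocks must partition into parallel classes of size v/k = 3.
Total blocks must therefore be a multiple of 3: 9 = 3·3 + 0 ⇒ divisible ✓.
Greedy packing gives 3 candidate class(es). Each should be a full parallel class (size 3, covers all 9 points).
  Class 1 (3 blocks): {0,4,6}; {2,3,5}; {1,7,8}. Points covered: [0, 1, 2, 3, 4, 5, 6, 7, 8].
  Class 2 (3 blocks): {5,6,7}; {0,2,8}; {1,3,4}. Points covered: [0, 1, 2, 3, 4, 5, 6, 7, 8].
  Class 3 (3 blocks): {3,6,8}; {2,4,7}; {0,1,5}. Points covered: [0, 1, 2, 3, 4, 5, 6, 7, 8].
All classes full (size 3)? YES. All classes cover every point? YES.
Resolvable? YES.

YES


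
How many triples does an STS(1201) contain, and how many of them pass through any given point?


An STS(v) is a 2-(v, 3, 1) BIBD: block size k = 3, λ = 1.
Replication: r(k − 1) = λ(v − 1) ⇒ r·2 = 1201 − 1 = 1200 ⇒ r = 600.
Block count: b = v(v − 1)/6 = 1201·1200/6 = 1441200/6 = 240200.
(Check via bk = vr: 240200·3 = 720600 = 1201·600 = 720600 ✓.)

r = 600, b = 240200.


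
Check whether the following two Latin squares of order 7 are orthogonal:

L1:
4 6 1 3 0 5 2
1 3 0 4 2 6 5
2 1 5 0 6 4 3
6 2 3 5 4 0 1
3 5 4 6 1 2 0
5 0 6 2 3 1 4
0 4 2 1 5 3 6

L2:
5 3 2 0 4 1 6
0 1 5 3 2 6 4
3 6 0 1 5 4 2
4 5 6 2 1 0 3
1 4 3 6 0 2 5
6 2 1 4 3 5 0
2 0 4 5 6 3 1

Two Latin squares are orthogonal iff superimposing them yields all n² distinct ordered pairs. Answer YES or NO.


Form the n² = 49 superimposed pairs (L1[i][j], L2[i][j]), row by row (rows and columns indexed from 0):
row 0: (4,5) (6,3) (1,2) (3,0) (0,4) (5,1) (2,6)
row 1: (1,0) (3,1) (0,5) (4,3) (2,2) (6,6) (5,4)
row 2: (2,3) (1,6) (5,0) (0,1) (6,5) (4,4) (3,2)
row 3: (6,4) (2,5) (3,6) (5,2) (4,1) (0,0) (1,3)
row 4: (3,1) (5,4) (4,3) (6,6) (1,0) (2,2) (0,5)
row 5: (5,6) (0,2) (6,1) (2,4) (3,3) (1,5) (4,0)
row 6: (0,2) (4,0) (2,4) (1,5) (5,6) (3,3) (6,1)
Orthogonality requires all 49 pairs distinct.
But the pair (3,1) repeats: cell (1,1) has L1 = 3, L2 = 1, and cell (4,0) has L1 = 3, L2 = 1.
A repeated pair means some other pair never occurs (only 35 distinct pairs out of 49), so the squares are not orthogonal.
Conclusion: NO.

NO


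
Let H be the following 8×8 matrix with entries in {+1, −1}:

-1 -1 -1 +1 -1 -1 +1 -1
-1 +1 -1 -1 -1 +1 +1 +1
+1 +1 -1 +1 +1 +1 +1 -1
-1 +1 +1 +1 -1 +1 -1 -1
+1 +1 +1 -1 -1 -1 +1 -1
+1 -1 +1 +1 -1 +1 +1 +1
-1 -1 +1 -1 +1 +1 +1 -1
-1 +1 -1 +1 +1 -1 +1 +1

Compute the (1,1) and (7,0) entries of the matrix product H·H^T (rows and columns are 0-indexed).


Row 0 of H: [-1, -1, -1, 1, -1, -1, 1, -1].
Row 1 of H: [-1, 1, -1, -1, -1, 1, 1, 1].
Row 7 of H: [-1, 1, -1, 1, 1, -1, 1, 1].
(H·H^T)[1][1] = Σ_j H[1][j]·H[1][j] = (-1)² + (1)² + (-1)² + (-1)² + (-1)² + (1)² + (1)² + (1)² = 1 + 1 + 1 + 1 + 1 + 1 + 1 + 1 = 8.
(H·H^T)[7][0] = Σ_j H[7][j]·H[0][j] = (-1)·(-1) + (1)·(-1) + (-1)·(-1) + (1)·(1) + (1)·(-1) + (-1)·(-1) + (1)·(1) + (1)·(-1) = 1 + -1 + 1 + 1 + -1 + 1 + 1 + -1 = 2.
Rows 7 and 0 are not orthogonal (dot product = 2 ≠ 0), so H is not a Hadamard matrix.

(1,1) entry = 8; (7,0) entry = 2.


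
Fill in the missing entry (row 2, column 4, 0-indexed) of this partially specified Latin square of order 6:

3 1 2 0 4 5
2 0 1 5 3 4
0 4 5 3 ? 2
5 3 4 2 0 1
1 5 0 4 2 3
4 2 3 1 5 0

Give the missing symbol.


Row 2 contains symbols [0, 2, 3, 4, 5] — missing [1].
Column 4 contains symbols [0, 2, 3, 4, 5] — missing [1].
The missing symbol must appear in both missing sets; intersection = [1].
Therefore the hidden value is 1.

Missing value = 1.
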